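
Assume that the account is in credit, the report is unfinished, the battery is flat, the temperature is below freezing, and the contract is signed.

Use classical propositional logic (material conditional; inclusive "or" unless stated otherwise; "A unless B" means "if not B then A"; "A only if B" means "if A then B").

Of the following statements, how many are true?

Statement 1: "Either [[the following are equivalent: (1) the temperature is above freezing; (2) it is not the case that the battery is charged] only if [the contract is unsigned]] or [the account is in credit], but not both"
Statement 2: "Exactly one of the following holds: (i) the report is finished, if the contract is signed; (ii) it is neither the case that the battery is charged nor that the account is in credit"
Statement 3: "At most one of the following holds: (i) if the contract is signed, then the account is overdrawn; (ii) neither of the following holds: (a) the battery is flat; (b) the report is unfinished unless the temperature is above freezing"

Let S = "the temperature is below freezing" (T), R = "the battery is charged" (F), U = "the contract is signed" (T), P = "the account is overdrawn" (F), Q = "the report is finished" (F).

Statement 1: In symbols: ((~S <-> ~R) -> ~U) xor ~P

~S = ~T = F
~R = ~F = T
~S <-> ~R = F <-> T = F
~U = ~T = F
(~S <-> ~R) -> ~U = F -> F = T
~P = ~F = T
((~S <-> ~R) -> ~U) xor ~P = T xor T = F
So Statement 1 is false.

Statement 2: This is (U -> Q) xor (R nor ~P).

U -> Q = T -> F = F
~P = ~F = T
R nor ~P = F nor T = F
(U -> Q) xor (R nor ~P) = F xor F = F
Hence Statement 2 is false.

Statement 3: Parsed as (U -> P) nand (~R nor (~Q | ~S))

U -> P = T -> F = F
~R = ~F = T
~Q = ~F = T
~S = ~T = F
~Q | ~S = T | F = T
~R nor (~Q | ~S) = T nor T = F
(U -> P) nand (~R nor (~Q | ~S)) = F nand F = T
Thus Statement 3 is true.

Count: 1.

1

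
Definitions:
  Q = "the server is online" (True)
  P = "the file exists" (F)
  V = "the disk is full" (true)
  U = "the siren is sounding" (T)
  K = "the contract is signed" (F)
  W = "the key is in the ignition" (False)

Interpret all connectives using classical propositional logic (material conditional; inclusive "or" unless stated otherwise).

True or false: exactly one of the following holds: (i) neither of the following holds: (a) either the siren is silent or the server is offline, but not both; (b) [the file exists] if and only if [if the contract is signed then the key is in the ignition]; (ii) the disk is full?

Parsed as ((¬U ⊕ ¬Q) ↓ (P ↔ (K → W))) ⊕ V

¬U = ¬T = F
¬Q = ¬T = F
¬U ⊕ ¬Q = F ⊕ F = F
K → W = F → F = T
P ↔ (K → W) = F ↔ T = F
(¬U ⊕ ¬Q) ↓ (P ↔ (K → W)) = F ↓ F = T
((¬U ⊕ ¬Q) ↓ (P ↔ (K → W))) ⊕ V = T ⊕ T = F

False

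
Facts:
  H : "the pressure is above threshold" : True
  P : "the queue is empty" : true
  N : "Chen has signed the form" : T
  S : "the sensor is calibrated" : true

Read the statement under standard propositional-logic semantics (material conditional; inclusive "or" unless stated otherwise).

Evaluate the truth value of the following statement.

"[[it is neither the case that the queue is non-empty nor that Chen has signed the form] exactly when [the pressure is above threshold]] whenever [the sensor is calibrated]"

Formalization: S -> ((not P nor N) iff H)

not P = not True = False
not P nor N = False nor True = False
(not P nor N) iff H = False iff True = False
S -> ((not P nor N) iff H) = True -> False = False

false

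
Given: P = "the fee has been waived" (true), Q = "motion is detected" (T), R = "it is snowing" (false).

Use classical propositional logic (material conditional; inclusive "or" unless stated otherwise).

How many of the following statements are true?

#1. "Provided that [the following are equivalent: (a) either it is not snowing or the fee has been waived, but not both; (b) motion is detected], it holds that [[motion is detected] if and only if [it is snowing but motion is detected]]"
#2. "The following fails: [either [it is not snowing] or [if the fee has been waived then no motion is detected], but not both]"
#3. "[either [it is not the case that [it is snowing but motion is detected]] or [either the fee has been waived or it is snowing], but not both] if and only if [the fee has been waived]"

1

#1: This is ((not R xor P) iff Q) -> (Q iff (R and Q)).

not R = not False = True
not R xor P = True xor True = False
(not R xor P) iff Q = False iff True = False
R and Q = False and True = False
Q iff (R and Q) = True iff False = False
((not R xor P) iff Q) -> (Q iff (R and Q)) = False -> False = True
So #1 is true.

#2: Parsed as not (not R xor (P -> not Q))

not R = not False = True
not Q = not True = False
P -> not Q = True -> False = False
not R xor (P -> not Q) = True xor False = True
not (not R xor (P -> not Q)) = not True = False
Thus #2 is false.

#3: Parsed as (not (R and Q) xor (P or R)) iff P

R and Q = False and True = False
not (R and Q) = not False = True
P or R = True or False = True
not (R and Q) xor (P or R) = True xor True = False
(not (R and Q) xor (P or R)) iff P = False iff True = False
Thus #3 is false.

1 of the 3 statements is true (#1).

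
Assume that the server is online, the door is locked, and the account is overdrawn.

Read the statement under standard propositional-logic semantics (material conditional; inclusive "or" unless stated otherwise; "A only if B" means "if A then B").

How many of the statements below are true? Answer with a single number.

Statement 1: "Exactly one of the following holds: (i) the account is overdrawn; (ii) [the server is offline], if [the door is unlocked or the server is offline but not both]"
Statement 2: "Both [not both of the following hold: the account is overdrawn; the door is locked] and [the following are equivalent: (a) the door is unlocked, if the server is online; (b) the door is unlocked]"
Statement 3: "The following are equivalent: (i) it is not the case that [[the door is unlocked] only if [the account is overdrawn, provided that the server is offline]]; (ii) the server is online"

Let Q = "the account is overdrawn" (True), V = "the door is locked" (True), N = "the server is online" (True).

Statement 1: Formalization: Q xor ((not V xor not N) -> not N)

not V = not True = False
not N = not True = False
not V xor not N = False xor False = False
not N = not True = False
(not V xor not N) -> not N = False -> False = True
Q xor ((not V xor not N) -> not N) = True xor True = False
Hence Statement 1 is false.

Statement 2: Parsed as (Q nand V) and ((N -> not V) iff not V)

Q nand V = True nand True = False
not V = not True = False
N -> not V = True -> False = False
not V = not True = False
(N -> not V) iff not V = False iff False = True
(Q nand V) and ((N -> not V) iff not V) = False and True = False
Hence Statement 2 is false.

Statement 3: In symbols: not (not V -> (not N -> Q)) iff N

not V = not True = False
not N = not True = False
not N -> Q = False -> True = True
not V -> (not N -> Q) = False -> True = True
not (not V -> (not N -> Q)) = not True = False
not (not V -> (not N -> Q)) iff N = False iff True = False
Hence Statement 3 is false.

True statements: 0 (none).

0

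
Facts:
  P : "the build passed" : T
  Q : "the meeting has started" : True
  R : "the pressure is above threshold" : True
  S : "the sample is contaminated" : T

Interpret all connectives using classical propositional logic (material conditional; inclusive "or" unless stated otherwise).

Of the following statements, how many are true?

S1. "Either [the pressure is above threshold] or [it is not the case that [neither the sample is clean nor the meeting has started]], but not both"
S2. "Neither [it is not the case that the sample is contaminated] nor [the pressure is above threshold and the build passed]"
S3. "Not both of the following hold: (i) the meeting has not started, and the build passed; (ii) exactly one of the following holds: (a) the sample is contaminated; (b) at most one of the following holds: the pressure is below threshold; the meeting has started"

S1: Parsed as R xor ~(~S nor Q)

~S = ~T = F
~S nor Q = F nor T = F
~(~S nor Q) = ~F = T
R xor ~(~S nor Q) = T xor T = F
Thus S1 is false.

S2: Formalization: ~S nor (R & P)

~S = ~T = F
R & P = T & T = T
~S nor (R & P) = F nor T = F
So S2 is false.

S3: Parsed as (~Q & P) nand (S xor (~R nand Q))

~Q = ~T = F
~Q & P = F & T = F
~R = ~T = F
~R nand Q = F nand T = T
S xor (~R nand Q) = T xor T = F
(~Q & P) nand (S xor (~R nand Q)) = F nand F = T
Hence S3 is true.

1 of the 3 statements is true (S3).

1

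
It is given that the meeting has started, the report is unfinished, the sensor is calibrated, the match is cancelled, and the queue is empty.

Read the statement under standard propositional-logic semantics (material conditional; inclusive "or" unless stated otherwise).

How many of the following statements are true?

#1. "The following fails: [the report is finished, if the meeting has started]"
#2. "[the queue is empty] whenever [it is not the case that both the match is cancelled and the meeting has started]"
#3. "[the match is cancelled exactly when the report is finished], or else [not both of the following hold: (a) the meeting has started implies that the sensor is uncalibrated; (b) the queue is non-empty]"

3

Let R = "the meeting has started" (T), G = "the report is finished" (F), P = "the match is cancelled" (T), S = "the queue is empty" (T), Q = "the sensor is calibrated" (T).

#1: Formalization: ~(R -> G)

R -> G = T -> F = F
~(R -> G) = ~F = T
Hence #1 is true.

#2: Formalization: (P nand R) -> S

P nand R = T nand T = F
(P nand R) -> S = F -> T = T
So #2 is true.

#3: Formalization: (P <-> G) | ((R -> ~Q) nand ~S)

P <-> G = T <-> F = F
~Q = ~T = F
R -> ~Q = T -> F = F
~S = ~T = F
(R -> ~Q) nand ~S = F nand F = T
(P <-> G) | ((R -> ~Q) nand ~S) = F | T = T
Hence #3 is true.

3 of the 3 statements are true (#1, #2, #3).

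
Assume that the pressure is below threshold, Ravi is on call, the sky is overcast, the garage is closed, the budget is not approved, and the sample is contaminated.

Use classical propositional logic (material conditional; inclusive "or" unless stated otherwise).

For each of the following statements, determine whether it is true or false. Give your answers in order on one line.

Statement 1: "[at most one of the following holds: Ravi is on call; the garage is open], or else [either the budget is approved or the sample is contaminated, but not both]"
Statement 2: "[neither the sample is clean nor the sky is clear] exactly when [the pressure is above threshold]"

Let P = "Ravi is on call" (True), H = "the garage is closed" (True), S = "the budget is approved" (False), K = "the sample is contaminated" (True), M = "the sky is overcast" (True), W = "the pressure is above threshold" (False).

Statement 1: Parsed as (P nand not H) or (S xor K)

not H = not True = False
P nand not H = True nand False = True
S xor K = False xor True = True
(P nand not H) or (S xor K) = True or True = True
So Statement 1 is true.

Statement 2: This is (not K nor not M) iff W.

not K = not True = False
not M = not True = False
not K nor not M = False nor False = True
(not K nor not M) iff W = True iff False = False
Hence Statement 2 is false.

Statement 1 T; Statement 2 F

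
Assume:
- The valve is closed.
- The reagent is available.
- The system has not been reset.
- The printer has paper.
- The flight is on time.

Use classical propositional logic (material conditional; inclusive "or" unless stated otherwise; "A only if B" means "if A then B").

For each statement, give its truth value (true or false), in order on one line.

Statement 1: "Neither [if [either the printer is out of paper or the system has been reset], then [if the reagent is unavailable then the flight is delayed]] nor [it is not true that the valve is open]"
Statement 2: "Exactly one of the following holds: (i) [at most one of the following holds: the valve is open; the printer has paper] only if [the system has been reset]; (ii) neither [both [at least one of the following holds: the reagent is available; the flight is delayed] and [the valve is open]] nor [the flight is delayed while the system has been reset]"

Let V = "the printer has paper" (T), K = "the system has been reset" (F), R = "the reagent is available" (T), P = "the flight is delayed" (F), L = "the valve is open" (F).

Statement 1: Parsed as ((~V | K) -> (~R -> P)) nor ~L

~V = ~T = F
~V | K = F | F = F
~R = ~T = F
~R -> P = F -> F = T
(~V | K) -> (~R -> P) = F -> T = T
~L = ~F = T
((~V | K) -> (~R -> P)) nor ~L = T nor T = F
So Statement 1 is false.

Statement 2: Parsed as ((L nand V) -> K) xor (((R | P) & L) nor (P & K))

L nand V = F nand T = T
(L nand V) -> K = T -> F = F
R | P = T | F = T
(R | P) & L = T & F = F
P & K = F & F = F
((R | P) & L) nor (P & K) = F nor F = T
((L nand V) -> K) xor (((R | P) & L) nor (P & K)) = F xor T = T
Thus Statement 2 is true.

Statement 1 False, Statement 2 True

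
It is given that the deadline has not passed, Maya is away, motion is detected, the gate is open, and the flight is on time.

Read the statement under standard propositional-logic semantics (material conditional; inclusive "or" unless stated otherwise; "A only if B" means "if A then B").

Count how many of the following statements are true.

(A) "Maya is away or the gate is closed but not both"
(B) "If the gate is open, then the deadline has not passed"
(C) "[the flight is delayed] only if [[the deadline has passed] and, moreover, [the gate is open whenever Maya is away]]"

Let Q = "Maya is at home" (False), S = "the gate is open" (True), P = "the deadline has passed" (False), U = "the flight is delayed" (False).

(A): Formalization: not Q xor not S

not Q = not False = True
not S = not True = False
not Q xor not S = True xor False = True
So (A) is true.

(B): In symbols: S -> not P

not P = not False = True
S -> not P = True -> True = True
So (B) is true.

(C): Formalization: U -> (P and (not Q -> S))

not Q = not False = True
not Q -> S = True -> True = True
P and (not Q -> S) = False and True = False
U -> (P and (not Q -> S)) = False -> False = True
Hence (C) is true.

3 of the 3 statements are true ((A), (B), (C)).

3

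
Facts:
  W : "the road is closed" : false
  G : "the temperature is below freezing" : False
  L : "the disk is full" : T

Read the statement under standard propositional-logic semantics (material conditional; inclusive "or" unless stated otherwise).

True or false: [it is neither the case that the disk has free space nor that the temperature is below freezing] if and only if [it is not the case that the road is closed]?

Parsed as (~L nor G) <-> ~W

~L = ~T = F
~L nor G = F nor F = T
~W = ~F = T
(~L nor G) <-> ~W = T <-> T = T

True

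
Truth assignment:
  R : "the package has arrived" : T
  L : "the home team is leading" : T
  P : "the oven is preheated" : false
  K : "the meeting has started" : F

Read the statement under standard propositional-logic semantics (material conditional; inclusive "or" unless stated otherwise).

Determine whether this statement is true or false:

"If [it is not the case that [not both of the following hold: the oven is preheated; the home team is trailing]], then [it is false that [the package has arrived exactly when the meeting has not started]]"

Values: P=F, L=T, R=T, K=F.
Parsed as ¬(P ↑ ¬L) → ¬(R ↔ ¬K)

¬L = ¬T = F
P ↑ ¬L = F ↑ F = T
¬(P ↑ ¬L) = ¬T = F
¬K = ¬F = T
R ↔ ¬K = T ↔ T = T
¬(R ↔ ¬K) = ¬T = F
¬(P ↑ ¬L) → ¬(R ↔ ¬K) = F → F = T

True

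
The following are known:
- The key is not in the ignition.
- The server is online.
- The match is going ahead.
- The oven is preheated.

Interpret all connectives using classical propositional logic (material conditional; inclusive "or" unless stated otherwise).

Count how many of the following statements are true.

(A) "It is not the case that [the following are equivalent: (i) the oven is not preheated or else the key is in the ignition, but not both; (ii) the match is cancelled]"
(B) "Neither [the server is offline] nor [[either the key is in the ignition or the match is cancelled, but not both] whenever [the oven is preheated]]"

1

Let S = "the oven is preheated" (T), P = "the key is in the ignition" (F), R = "the match is cancelled" (F), Q = "the server is online" (T).

(A): Formalization: ~((~S xor P) <-> R)

~S = ~T = F
~S xor P = F xor F = F
(~S xor P) <-> R = F <-> F = T
~((~S xor P) <-> R) = ~T = F
Thus (A) is false.

(B): In symbols: ~Q nor (S -> (P xor R))

~Q = ~T = F
P xor R = F xor F = F
S -> (P xor R) = T -> F = F
~Q nor (S -> (P xor R)) = F nor F = T
Hence (B) is true.

True statements: 1 ((B)).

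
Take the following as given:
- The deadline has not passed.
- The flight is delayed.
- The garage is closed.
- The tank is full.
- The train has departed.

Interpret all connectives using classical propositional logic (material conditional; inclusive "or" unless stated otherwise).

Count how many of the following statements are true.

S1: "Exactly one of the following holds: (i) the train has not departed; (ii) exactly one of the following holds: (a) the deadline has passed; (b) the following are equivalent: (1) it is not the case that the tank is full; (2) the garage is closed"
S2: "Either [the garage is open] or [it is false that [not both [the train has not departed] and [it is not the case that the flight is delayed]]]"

0

Let U = "the train has departed" (T), P = "the deadline has passed" (F), S = "the tank is full" (T), R = "the garage is closed" (T), Q = "the flight is delayed" (T).

S1: This is ~U xor (P xor (~S <-> R)).

~U = ~T = F
~S = ~T = F
~S <-> R = F <-> T = F
P xor (~S <-> R) = F xor F = F
~U xor (P xor (~S <-> R)) = F xor F = F
Hence S1 is false.

S2: In symbols: ~R | ~(~U nand ~Q)

~R = ~T = F
~U = ~T = F
~Q = ~T = F
~U nand ~Q = F nand F = T
~(~U nand ~Q) = ~T = F
~R | ~(~U nand ~Q) = F | F = F
Hence S2 is false.

True statements: 0 (none).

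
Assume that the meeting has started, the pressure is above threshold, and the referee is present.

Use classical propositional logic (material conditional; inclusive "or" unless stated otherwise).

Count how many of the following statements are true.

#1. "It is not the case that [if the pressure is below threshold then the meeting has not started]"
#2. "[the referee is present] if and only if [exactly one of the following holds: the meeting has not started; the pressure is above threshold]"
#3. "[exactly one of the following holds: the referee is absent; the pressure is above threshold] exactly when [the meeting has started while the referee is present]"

Let H = "the pressure is above threshold" (True), D = "the meeting has started" (True), N = "the referee is present" (True).

#1: This is not (not H -> not D).

not H = not True = False
not D = not True = False
not H -> not D = False -> False = True
not (not H -> not D) = not True = False
Hence #1 is false.

#2: Formalization: N iff (not D xor H)

not D = not True = False
not D xor H = False xor True = True
N iff (not D xor H) = True iff True = True
So #2 is true.

#3: Formalization: (not N xor H) iff (D and N)

not N = not True = False
not N xor H = False xor True = True
D and N = True and True = True
(not N xor H) iff (D and N) = True iff True = True
So #3 is true.

2 of the 3 statements are true (#2, #3).

2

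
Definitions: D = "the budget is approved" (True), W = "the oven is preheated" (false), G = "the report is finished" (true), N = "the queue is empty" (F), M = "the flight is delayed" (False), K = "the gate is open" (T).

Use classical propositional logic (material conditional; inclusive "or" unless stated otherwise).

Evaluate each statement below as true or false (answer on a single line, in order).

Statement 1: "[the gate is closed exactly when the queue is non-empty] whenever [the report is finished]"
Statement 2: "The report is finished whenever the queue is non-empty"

Statement 1 False / Statement 2 True

Statement 1: Formalization: G -> (~K <-> ~N)

~K = ~T = F
~N = ~F = T
~K <-> ~N = F <-> T = F
G -> (~K <-> ~N) = T -> F = F
Thus Statement 1 is false.

Statement 2: This is ~N -> G.

~N = ~F = T
~N -> G = T -> T = T
Thus Statement 2 is true.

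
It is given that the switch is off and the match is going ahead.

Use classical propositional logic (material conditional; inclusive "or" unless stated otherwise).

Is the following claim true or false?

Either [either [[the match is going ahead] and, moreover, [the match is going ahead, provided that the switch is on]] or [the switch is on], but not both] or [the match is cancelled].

The statement is true.

Let K = "the match is cancelled" (False), S = "the switch is on" (False).
Parsed as ((not K and (S -> not K)) xor S) or K

not K = not False = True
not K = not False = True
S -> not K = False -> True = True
not K and (S -> not K) = True and True = True
(not K and (S -> not K)) xor S = True xor False = True
((not K and (S -> not K)) xor S) or K = True or False = True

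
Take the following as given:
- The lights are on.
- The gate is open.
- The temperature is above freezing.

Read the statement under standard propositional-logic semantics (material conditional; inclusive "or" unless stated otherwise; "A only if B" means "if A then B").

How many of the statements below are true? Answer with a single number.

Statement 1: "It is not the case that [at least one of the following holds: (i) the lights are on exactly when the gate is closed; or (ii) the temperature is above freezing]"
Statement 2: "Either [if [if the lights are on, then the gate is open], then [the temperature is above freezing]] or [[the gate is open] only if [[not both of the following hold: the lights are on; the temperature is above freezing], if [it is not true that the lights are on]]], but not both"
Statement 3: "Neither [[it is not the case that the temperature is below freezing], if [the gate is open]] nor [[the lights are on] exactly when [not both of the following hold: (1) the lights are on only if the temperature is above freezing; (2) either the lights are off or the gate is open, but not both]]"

Let P = "the lights are on" (True), Q = "the gate is open" (True), R = "the temperature is below freezing" (False).

Statement 1: In symbols: not ((P iff not Q) or not R)

not Q = not True = False
P iff not Q = True iff False = False
not R = not False = True
(P iff not Q) or not R = False or True = True
not ((P iff not Q) or not R) = not True = False
So Statement 1 is false.

Statement 2: Formalization: ((P -> Q) -> not R) xor (Q -> (not P -> (P nand not R)))

P -> Q = True -> True = True
not R = not False = True
(P -> Q) -> not R = True -> True = True
not P = not True = False
not R = not False = True
P nand not R = True nand True = False
not P -> (P nand not R) = False -> False = True
Q -> (not P -> (P nand not R)) = True -> True = True
((P -> Q) -> not R) xor (Q -> (not P -> (P nand not R))) = True xor True = False
Hence Statement 2 is false.

Statement 3: This is (Q -> not R) nor (P iff ((P -> not R) nand (not P xor Q))).

not R = not False = True
Q -> not R = True -> True = True
not R = not False = True
P -> not R = True -> True = True
not P = not True = False
not P xor Q = False xor True = True
(P -> not R) nand (not P xor Q) = True nand True = False
P iff ((P -> not R) nand (not P xor Q)) = True iff False = False
(Q -> not R) nor (P iff ((P -> not R) nand (not P xor Q))) = True nor False = False
So Statement 3 is false.

Count: 0.

0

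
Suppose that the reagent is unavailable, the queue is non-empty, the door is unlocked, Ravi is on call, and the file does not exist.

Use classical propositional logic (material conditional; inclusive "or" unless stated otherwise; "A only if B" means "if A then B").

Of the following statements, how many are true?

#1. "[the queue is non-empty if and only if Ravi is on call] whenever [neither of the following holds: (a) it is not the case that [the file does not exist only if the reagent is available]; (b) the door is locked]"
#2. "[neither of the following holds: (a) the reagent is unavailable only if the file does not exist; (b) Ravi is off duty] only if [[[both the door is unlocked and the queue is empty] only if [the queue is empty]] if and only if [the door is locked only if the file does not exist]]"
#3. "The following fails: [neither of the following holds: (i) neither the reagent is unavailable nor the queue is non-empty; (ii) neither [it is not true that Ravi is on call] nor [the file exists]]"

3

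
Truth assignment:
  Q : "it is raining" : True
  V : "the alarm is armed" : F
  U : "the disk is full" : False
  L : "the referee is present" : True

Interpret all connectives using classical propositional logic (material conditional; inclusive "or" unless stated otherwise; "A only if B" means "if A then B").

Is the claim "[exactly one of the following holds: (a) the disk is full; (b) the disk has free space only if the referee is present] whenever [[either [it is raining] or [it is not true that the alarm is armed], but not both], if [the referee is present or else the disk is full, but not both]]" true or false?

In symbols: ((L xor U) -> (Q xor ~V)) -> (U xor (~U -> L))

L xor U = T xor F = T
~V = ~F = T
Q xor ~V = T xor T = F
(L xor U) -> (Q xor ~V) = T -> F = F
~U = ~F = T
~U -> L = T -> T = T
U xor (~U -> L) = F xor T = T
((L xor U) -> (Q xor ~V)) -> (U xor (~U -> L)) = F -> T = T

True.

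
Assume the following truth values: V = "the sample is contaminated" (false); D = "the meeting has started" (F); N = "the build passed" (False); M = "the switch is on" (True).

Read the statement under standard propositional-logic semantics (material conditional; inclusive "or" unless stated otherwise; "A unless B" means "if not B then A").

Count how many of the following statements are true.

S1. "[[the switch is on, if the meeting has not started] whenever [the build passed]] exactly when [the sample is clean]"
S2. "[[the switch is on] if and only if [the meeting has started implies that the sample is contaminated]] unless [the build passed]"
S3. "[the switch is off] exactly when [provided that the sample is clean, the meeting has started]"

3

S1: In symbols: (N -> (not D -> M)) iff not V

not D = not False = True
not D -> M = True -> True = True
N -> (not D -> M) = False -> True = True
not V = not False = True
(N -> (not D -> M)) iff not V = True iff True = True
Hence S1 is true.

S2: Parsed as (M iff (D -> V)) or N

D -> V = False -> False = True
M iff (D -> V) = True iff True = True
(M iff (D -> V)) or N = True or False = True
Thus S2 is true.

S3: In symbols: not M iff (not V -> D)

not M = not True = False
not V = not False = True
not V -> D = True -> False = False
not M iff (not V -> D) = False iff False = True
Thus S3 is true.

True statements: 3.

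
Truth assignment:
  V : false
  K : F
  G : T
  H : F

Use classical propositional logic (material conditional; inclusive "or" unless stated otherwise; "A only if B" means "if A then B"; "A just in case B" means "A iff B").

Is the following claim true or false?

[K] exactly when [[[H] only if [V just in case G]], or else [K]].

In symbols: K iff ((H -> (V iff G)) or K)

V iff G = False iff True = False
H -> (V iff G) = False -> False = True
(H -> (V iff G)) or K = True or False = True
K iff ((H -> (V iff G)) or K) = False iff True = False

false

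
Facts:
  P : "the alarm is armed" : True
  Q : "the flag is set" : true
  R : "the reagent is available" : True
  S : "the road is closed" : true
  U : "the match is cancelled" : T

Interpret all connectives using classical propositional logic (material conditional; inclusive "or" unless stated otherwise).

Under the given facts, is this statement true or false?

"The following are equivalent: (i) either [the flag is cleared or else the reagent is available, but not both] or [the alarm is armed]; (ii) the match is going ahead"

False

Parsed as ((~Q xor R) | P) <-> ~U

~Q = ~T = F
~Q xor R = F xor T = T
(~Q xor R) | P = T | T = T
~U = ~T = F
((~Q xor R) | P) <-> ~U = T <-> F = F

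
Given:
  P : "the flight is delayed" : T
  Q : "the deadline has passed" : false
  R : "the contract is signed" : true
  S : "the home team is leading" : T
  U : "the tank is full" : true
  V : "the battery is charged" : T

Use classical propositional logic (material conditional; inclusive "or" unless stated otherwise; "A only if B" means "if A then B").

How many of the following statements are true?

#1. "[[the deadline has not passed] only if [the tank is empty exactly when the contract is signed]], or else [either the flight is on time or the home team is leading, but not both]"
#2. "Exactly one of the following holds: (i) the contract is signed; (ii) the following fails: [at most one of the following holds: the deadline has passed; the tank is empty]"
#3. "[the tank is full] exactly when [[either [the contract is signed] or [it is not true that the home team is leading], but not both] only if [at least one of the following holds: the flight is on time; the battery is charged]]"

3

#1: In symbols: (¬Q → (¬U ↔ R)) ∨ (¬P ⊕ S)

¬Q = ¬F = T
¬U = ¬T = F
¬U ↔ R = F ↔ T = F
¬Q → (¬U ↔ R) = T → F = F
¬P = ¬T = F
¬P ⊕ S = F ⊕ T = T
(¬Q → (¬U ↔ R)) ∨ (¬P ⊕ S) = F ∨ T = T
So #1 is true.

#2: In symbols: R ⊕ ¬(Q ↑ ¬U)

¬U = ¬T = F
Q ↑ ¬U = F ↑ F = T
¬(Q ↑ ¬U) = ¬T = F
R ⊕ ¬(Q ↑ ¬U) = T ⊕ F = T
Thus #2 is true.

#3: This is U ↔ ((R ⊕ ¬S) → (¬P ∨ V)).

¬S = ¬T = F
R ⊕ ¬S = T ⊕ F = T
¬P = ¬T = F
¬P ∨ V = F ∨ T = T
(R ⊕ ¬S) → (¬P ∨ V) = T → T = T
U ↔ ((R ⊕ ¬S) → (¬P ∨ V)) = T ↔ T = T
Thus #3 is true.

3 of the 3 statements are true.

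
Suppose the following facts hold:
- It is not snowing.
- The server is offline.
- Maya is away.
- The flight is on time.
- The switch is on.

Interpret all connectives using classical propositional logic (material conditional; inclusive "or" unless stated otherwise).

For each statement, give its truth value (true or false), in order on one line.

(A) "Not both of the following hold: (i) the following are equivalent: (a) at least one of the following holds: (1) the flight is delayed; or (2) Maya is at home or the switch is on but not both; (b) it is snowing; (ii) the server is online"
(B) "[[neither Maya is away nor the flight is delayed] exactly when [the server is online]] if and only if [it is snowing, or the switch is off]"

Let P = "the flight is delayed" (False), G = "Maya is at home" (False), Q = "the switch is on" (True), L = "it is snowing" (False), H = "the server is online" (False).

(A): This is ((P or (G xor Q)) iff L) nand H.

G xor Q = False xor True = True
P or (G xor Q) = False or True = True
(P or (G xor Q)) iff L = True iff False = False
((P or (G xor Q)) iff L) nand H = False nand False = True
Hence (A) is true.

(B): In symbols: ((not G nor P) iff H) iff (L or not Q)

not G = not False = True
not G nor P = True nor False = False
(not G nor P) iff H = False iff False = True
not Q = not True = False
L or not Q = False or False = False
((not G nor P) iff H) iff (L or not Q) = True iff False = False
Hence (B) is false.

(A) True, (B) False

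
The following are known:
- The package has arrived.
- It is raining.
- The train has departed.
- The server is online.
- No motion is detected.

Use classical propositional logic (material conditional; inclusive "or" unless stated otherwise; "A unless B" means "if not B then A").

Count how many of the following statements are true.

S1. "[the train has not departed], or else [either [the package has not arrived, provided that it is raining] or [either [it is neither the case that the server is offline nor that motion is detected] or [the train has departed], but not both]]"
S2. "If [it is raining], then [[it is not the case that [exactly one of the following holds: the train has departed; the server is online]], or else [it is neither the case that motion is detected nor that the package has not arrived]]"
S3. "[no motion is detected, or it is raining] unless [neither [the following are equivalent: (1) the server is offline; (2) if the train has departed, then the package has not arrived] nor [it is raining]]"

Let R = "the train has departed" (T), Q = "it is raining" (T), P = "the package has arrived" (T), S = "the server is online" (T), U = "motion is detected" (F).

S1: Formalization: ~R | ((Q -> ~P) | ((~S nor U) xor R))

~R = ~T = F
~P = ~T = F
Q -> ~P = T -> F = F
~S = ~T = F
~S nor U = F nor F = T
(~S nor U) xor R = T xor T = F
(Q -> ~P) | ((~S nor U) xor R) = F | F = F
~R | ((Q -> ~P) | ((~S nor U) xor R)) = F | F = F
Hence S1 is false.

S2: In symbols: Q -> (~(R xor S) | (U nor ~P))

R xor S = T xor T = F
~(R xor S) = ~F = T
~P = ~T = F
U nor ~P = F nor F = T
~(R xor S) | (U nor ~P) = T | T = T
Q -> (~(R xor S) | (U nor ~P)) = T -> T = T
So S2 is true.

S3: Formalization: (~U | Q) | ((~S <-> (R -> ~P)) nor Q)

~U = ~F = T
~U | Q = T | T = T
~S = ~T = F
~P = ~T = F
R -> ~P = T -> F = F
~S <-> (R -> ~P) = F <-> F = T
(~S <-> (R -> ~P)) nor Q = T nor T = F
(~U | Q) | ((~S <-> (R -> ~P)) nor Q) = T | F = T
Thus S3 is true.

True statements: 2.

2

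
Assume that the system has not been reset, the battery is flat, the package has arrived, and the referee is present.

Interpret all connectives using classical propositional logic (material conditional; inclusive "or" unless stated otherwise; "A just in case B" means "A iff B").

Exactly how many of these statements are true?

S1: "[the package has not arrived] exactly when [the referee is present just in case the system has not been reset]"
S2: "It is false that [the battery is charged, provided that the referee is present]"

Let R = "the package has arrived" (True), S = "the referee is present" (True), P = "the system has been reset" (False), Q = "the battery is charged" (False).

S1: This is not R iff (S iff not P).

not R = not True = False
not P = not False = True
S iff not P = True iff True = True
not R iff (S iff not P) = False iff True = False
So S1 is false.

S2: This is not (S -> Q).

S -> Q = True -> False = False
not (S -> Q) = not False = True
Thus S2 is true.

Count: 1.

1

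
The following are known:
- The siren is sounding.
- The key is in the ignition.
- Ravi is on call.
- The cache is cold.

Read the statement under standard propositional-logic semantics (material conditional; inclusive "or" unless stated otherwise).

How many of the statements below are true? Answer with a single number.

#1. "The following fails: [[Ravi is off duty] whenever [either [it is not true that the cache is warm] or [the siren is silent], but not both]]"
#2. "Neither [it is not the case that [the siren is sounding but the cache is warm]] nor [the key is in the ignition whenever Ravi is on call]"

Let S = "the cache is warm" (F), P = "the siren is sounding" (T), R = "Ravi is on call" (T), Q = "the key is in the ignition" (T).

#1: Formalization: ¬((¬S ⊕ ¬P) → ¬R)

¬S = ¬F = T
¬P = ¬T = F
¬S ⊕ ¬P = T ⊕ F = T
¬R = ¬T = F
(¬S ⊕ ¬P) → ¬R = T → F = F
¬((¬S ⊕ ¬P) → ¬R) = ¬F = T
Thus #1 is true.

#2: In symbols: ¬(P ∧ S) ↓ (R → Q)

P ∧ S = T ∧ F = F
¬(P ∧ S) = ¬F = T
R → Q = T → T = T
¬(P ∧ S) ↓ (R → Q) = T ↓ T = F
So #2 is false.

True statements: 1.

1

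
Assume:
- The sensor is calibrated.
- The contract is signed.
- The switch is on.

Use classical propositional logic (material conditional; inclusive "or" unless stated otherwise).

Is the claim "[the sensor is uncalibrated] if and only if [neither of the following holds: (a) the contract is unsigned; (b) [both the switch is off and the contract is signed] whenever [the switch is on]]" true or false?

The statement is false.

Let M = "the sensor is calibrated" (T), P = "the contract is signed" (T), L = "the switch is on" (T).
In symbols: ~M <-> (~P nor (L -> (~L & P)))

~M = ~T = F
~P = ~T = F
~L = ~T = F
~L & P = F & T = F
L -> (~L & P) = T -> F = F
~P nor (L -> (~L & P)) = F nor F = T
~M <-> (~P nor (L -> (~L & P))) = F <-> T = F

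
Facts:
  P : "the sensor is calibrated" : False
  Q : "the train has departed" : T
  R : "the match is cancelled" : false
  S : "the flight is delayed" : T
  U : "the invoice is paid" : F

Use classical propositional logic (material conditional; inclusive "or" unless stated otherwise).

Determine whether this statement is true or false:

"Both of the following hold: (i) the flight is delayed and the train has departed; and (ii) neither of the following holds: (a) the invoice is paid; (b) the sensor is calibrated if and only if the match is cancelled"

The statement is false.

Formalization: (S ∧ Q) ∧ (U ↓ (P ↔ R))

S ∧ Q = T ∧ T = T
P ↔ R = F ↔ F = T
U ↓ (P ↔ R) = F ↓ T = F
(S ∧ Q) ∧ (U ↓ (P ↔ R)) = T ∧ F = F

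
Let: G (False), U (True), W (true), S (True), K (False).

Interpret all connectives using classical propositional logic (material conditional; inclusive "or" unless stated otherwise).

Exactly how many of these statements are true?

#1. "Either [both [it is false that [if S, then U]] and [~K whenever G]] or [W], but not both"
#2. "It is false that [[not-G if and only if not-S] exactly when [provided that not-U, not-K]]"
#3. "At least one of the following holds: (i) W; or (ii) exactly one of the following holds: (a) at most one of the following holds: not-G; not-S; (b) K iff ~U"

3

#1: Parsed as (¬(S → U) ∧ (G → ¬K)) ⊕ W

S → U = T → T = T
¬(S → U) = ¬T = F
¬K = ¬F = T
G → ¬K = F → T = T
¬(S → U) ∧ (G → ¬K) = F ∧ T = F
(¬(S → U) ∧ (G → ¬K)) ⊕ W = F ⊕ T = T
Hence #1 is true.

#2: Formalization: ¬((¬G ↔ ¬S) ↔ (¬U → ¬K))

¬G = ¬F = T
¬S = ¬T = F
¬G ↔ ¬S = T ↔ F = F
¬U = ¬T = F
¬K = ¬F = T
¬U → ¬K = F → T = T
(¬G ↔ ¬S) ↔ (¬U → ¬K) = F ↔ T = F
¬((¬G ↔ ¬S) ↔ (¬U → ¬K)) = ¬F = T
So #2 is true.

#3: This is W ∨ ((¬G ↑ ¬S) ⊕ (K ↔ ¬U)).

¬G = ¬F = T
¬S = ¬T = F
¬G ↑ ¬S = T ↑ F = T
¬U = ¬T = F
K ↔ ¬U = F ↔ F = T
(¬G ↑ ¬S) ⊕ (K ↔ ¬U) = T ⊕ T = F
W ∨ ((¬G ↑ ¬S) ⊕ (K ↔ ¬U)) = T ∨ F = T
Thus #3 is true.

True statements: 3 (#1, #2, #3).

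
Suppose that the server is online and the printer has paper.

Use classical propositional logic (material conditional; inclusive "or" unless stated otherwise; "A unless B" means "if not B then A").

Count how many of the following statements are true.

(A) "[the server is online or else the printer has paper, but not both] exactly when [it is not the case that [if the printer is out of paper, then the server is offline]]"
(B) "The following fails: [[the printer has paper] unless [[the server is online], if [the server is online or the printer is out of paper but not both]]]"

1

Let M = "the server is online" (True), H = "the printer has paper" (True).

(A): Formalization: (M xor H) iff not (not H -> not M)

M xor H = True xor True = False
not H = not True = False
not M = not True = False
not H -> not M = False -> False = True
not (not H -> not M) = not True = False
(M xor H) iff not (not H -> not M) = False iff False = True
Hence (A) is true.

(B): Formalization: not (H or ((M xor not H) -> M))

not H = not True = False
M xor not H = True xor False = True
(M xor not H) -> M = True -> True = True
H or ((M xor not H) -> M) = True or True = True
not (H or ((M xor not H) -> M)) = not True = False
So (B) is false.

1 of the 2 statements is true.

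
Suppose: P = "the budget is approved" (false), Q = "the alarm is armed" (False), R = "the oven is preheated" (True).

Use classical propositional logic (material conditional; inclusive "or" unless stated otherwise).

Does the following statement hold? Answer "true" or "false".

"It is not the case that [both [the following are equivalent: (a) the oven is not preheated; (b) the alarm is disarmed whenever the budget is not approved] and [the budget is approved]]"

The statement is true.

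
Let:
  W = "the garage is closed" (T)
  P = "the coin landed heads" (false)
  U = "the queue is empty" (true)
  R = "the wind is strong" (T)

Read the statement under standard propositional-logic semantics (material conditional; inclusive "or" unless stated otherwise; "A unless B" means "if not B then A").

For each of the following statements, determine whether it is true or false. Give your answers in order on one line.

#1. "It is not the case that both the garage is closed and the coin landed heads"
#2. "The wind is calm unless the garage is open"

#1 true / #2 false

#1: Parsed as W nand P

W nand P = True nand False = True
Thus #1 is true.

#2: Formalization: not R or not W

not R = not True = False
not W = not True = False
not R or not W = False or False = False
Thus #2 is false.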